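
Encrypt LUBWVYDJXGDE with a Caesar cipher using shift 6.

RAHCBEJPDMJK

L(11): 11+6=17 → R
U(20): 20+6=26≡0 → A
B(1): 1+6=7 → H
W(22): 22+6=28≡2 → C
V(21): 21+6=27≡1 → B
Y(24): 24+6=30≡4 → E
D(3): 3+6=9 → J
J(9): 9+6=15 → P
X(23): 23+6=29≡3 → D
G(6): 6+6=12 → M
D(3): 3+6=9 → J
E(4): 4+6=10 → K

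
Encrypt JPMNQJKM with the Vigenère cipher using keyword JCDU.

SRPHZLNG

Repeat the key across the message: JCDUJCDU
J(9)+J(9): 18 → S
P(15)+C(2): 17 → R
M(12)+D(3): 15 → P
N(13)+U(20): 33≡7 → H
Q(16)+J(9): 25 → Z
J(9)+C(2): 11 → L
K(10)+D(3): 13 → N
M(12)+U(20): 32≡6 → G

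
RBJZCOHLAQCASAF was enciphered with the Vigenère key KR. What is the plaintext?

HKZISXXUQZSJIJV

Repeat the key across the ciphertext: KRKRKRKRKRKRKRK
R(17)−K(10): 7 → H
B(1)−R(17): -16≡10 → K
J(9)−K(10): -1≡25 → Z
Z(25)−R(17): 8 → I
C(2)−K(10): -8≡18 → S
O(14)−R(17): -3≡23 → X
H(7)−K(10): -3≡23 → X
L(11)−R(17): -6≡20 → U
A(0)−K(10): -10≡16 → Q
Q(16)−R(17): -1≡25 → Z
C(2)−K(10): -8≡18 → S
A(0)−R(17): -17≡9 → J
S(18)−K(10): 8 → I
A(0)−R(17): -17≡9 → J
F(5)−K(10): -5≡21 → V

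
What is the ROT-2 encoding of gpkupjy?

irmwrla

g(6): 6+2=8 → i
p(15): 15+2=17 → r
k(10): 10+2=12 → m
u(20): 20+2=22 → w
p(15): 15+2=17 → r
j(9): 9+2=11 → l
y(24): 24+2=26≡0 → a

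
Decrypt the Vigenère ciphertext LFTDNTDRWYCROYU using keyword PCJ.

Repeat the key across the ciphertext: PCJPCJPCJPCJPCJ
L(11)−P(15): -4≡22 → W
F(5)−C(2): 3 → D
T(19)−J(9): 10 → K
D(3)−P(15): -12≡14 → O
N(13)−C(2): 11 → L
T(19)−J(9): 10 → K
D(3)−P(15): -12≡14 → O
R(17)−C(2): 15 → P
W(22)−J(9): 13 → N
Y(24)−P(15): 9 → J
C(2)−C(2): 0 → A
R(17)−J(9): 8 → I
O(14)−P(15): -1≡25 → Z
Y(24)−C(2): 22 → W
U(20)−J(9): 11 → L

WDKOLKOPNJAIZWL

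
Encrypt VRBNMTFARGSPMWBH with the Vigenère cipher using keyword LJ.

GAMWXCQJCPDYXFMQ

Repeat the key across the message: LJLJLJLJLJLJLJLJ
V(21)+L(11): 32≡6 → G
R(17)+J(9): 26≡0 → A
B(1)+L(11): 12 → M
N(13)+J(9): 22 → W
M(12)+L(11): 23 → X
T(19)+J(9): 28≡2 → C
F(5)+L(11): 16 → Q
A(0)+J(9): 9 → J
R(17)+L(11): 28≡2 → C
G(6)+J(9): 15 → P
S(18)+L(11): 29≡3 → D
P(15)+J(9): 24 → Y
M(12)+L(11): 23 → X
W(22)+J(9): 31≡5 → F
B(1)+L(11): 12 → M
H(7)+J(9): 16 → Q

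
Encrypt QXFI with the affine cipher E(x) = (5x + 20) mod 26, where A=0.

Q(16): 5·16+20=100≡22 → W
X(23): 5·23+20=135≡5 → F
F(5): 5·5+20=45≡19 → T
I(8): 5·8+20=60≡8 → I

WFTI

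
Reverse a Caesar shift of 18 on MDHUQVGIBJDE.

ULPCYDOQJRLM

M(12): 12−18=-6≡20 → U
D(3): 3−18=-15≡11 → L
H(7): 7−18=-11≡15 → P
U(20): 20−18=2 → C
Q(16): 16−18=-2≡24 → Y
V(21): 21−18=3 → D
G(6): 6−18=-12≡14 → O
I(8): 8−18=-10≡16 → Q
B(1): 1−18=-17≡9 → J
J(9): 9−18=-9≡17 → R
D(3): 3−18=-15≡11 → L
E(4): 4−18=-14≡12 → M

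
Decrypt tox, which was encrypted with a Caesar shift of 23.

t(19): 19−23=-4≡22 → w
o(14): 14−23=-9≡17 → r
x(23): 23−23=0 → a

wra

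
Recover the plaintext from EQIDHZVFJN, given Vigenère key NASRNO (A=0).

RQQMULIFRW

Repeat the key across the ciphertext: NASRNONASR
E(4)−N(13): -9≡17 → R
Q(16)−A(0): 16 → Q
I(8)−S(18): -10≡16 → Q
D(3)−R(17): -14≡12 → M
H(7)−N(13): -6≡20 → U
Z(25)−O(14): 11 → L
V(21)−N(13): 8 → I
F(5)−A(0): 5 → F
J(9)−S(18): -9≡17 → R
N(13)−R(17): -4≡22 → W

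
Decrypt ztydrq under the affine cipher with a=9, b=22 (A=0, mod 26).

The inverse of 9 mod 26 is 3, since 9·3=27≡1. Apply D(y)=3·(y−22) mod 26:
z(25): 3·(25−22)=9 → j
t(19): 3·(19−22)=-9≡17 → r
y(24): 3·(24−22)=6 → g
d(3): 3·(3−22)=-57≡21 → v
r(17): 3·(17−22)=-15≡11 → l
q(16): 3·(16−22)=-18≡8 → i

jrgvli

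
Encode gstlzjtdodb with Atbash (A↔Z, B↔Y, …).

thgoaqgwlwy

g(6) → t(19)
s(18) → h(7)
t(19) → g(6)
l(11) → o(14)
z(25) → a(0)
j(9) → q(16)
t(19) → g(6)
d(3) → w(22)
o(14) → l(11)
d(3) → w(22)
b(1) → y(24)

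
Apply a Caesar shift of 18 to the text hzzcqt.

h(7): 7+18=25 → z
z(25): 25+18=43≡17 → r
z(25): 25+18=43≡17 → r
c(2): 2+18=20 → u
q(16): 16+18=34≡8 → i
t(19): 19+18=37≡11 → l

zrruil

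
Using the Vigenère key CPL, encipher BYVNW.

DNGPL

Repeat the key across the message: CPLCP
B(1)+C(2): 3 → D
Y(24)+P(15): 39≡13 → N
V(21)+L(11): 32≡6 → G
N(13)+C(2): 15 → P
W(22)+P(15): 37≡11 → L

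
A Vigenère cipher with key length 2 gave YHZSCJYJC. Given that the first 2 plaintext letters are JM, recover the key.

Subtract each crib letter from the matching ciphertext letter (mod 26):
Y(24)−J(9)=15 → P
H(7)−M(12)=-5≡21 → V

PV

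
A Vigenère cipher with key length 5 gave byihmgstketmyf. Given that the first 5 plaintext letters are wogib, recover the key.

Subtract each crib letter from the matching ciphertext letter (mod 26):
b(1)−w(22)=-21≡5 → f
y(24)−o(14)=10 → k
i(8)−g(6)=2 → c
h(7)−i(8)=-1≡25 → z
m(12)−b(1)=11 → l

fkczl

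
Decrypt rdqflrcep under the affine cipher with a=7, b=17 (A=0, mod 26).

The inverse of 7 mod 26 is 15, since 7·15=105≡1. Apply D(y)=15·(y−17) mod 26:
r(17): 15·(17−17)=0 → a
d(3): 15·(3−17)=-210≡24 → y
q(16): 15·(16−17)=-15≡11 → l
f(5): 15·(5−17)=-180≡2 → c
l(11): 15·(11−17)=-90≡14 → o
r(17): 15·(17−17)=0 → a
c(2): 15·(2−17)=-225≡9 → j
e(4): 15·(4−17)=-195≡13 → n
p(15): 15·(15−17)=-30≡22 → w

aylcoajnw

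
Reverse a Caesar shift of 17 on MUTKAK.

M(12): 12−17=-5≡21 → V
U(20): 20−17=3 → D
T(19): 19−17=2 → C
K(10): 10−17=-7≡19 → T
A(0): 0−17=-17≡9 → J
K(10): 10−17=-7≡19 → T

VDCTJT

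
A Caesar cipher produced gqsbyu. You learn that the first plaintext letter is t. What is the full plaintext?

tdfolh

From the crib: g(6)−t(19)=-13≡13, so the shift is 13.
Subtract 13 from each ciphertext letter:
g(6): 6−13=-7≡19 → t
q(16): 16−13=3 → d
s(18): 18−13=5 → f
b(1): 1−13=-12≡14 → o
y(24): 24−13=11 → l
u(20): 20−13=7 → h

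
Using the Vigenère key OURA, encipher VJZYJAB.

JDQYXUS

Repeat the key across the message: OURAOUR
V(21)+O(14): 35≡9 → J
J(9)+U(20): 29≡3 → D
Z(25)+R(17): 42≡16 → Q
Y(24)+A(0): 24 → Y
J(9)+O(14): 23 → X
A(0)+U(20): 20 → U
B(1)+R(17): 18 → S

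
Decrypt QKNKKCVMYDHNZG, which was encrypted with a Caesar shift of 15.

Q(16): 16−15=1 → B
K(10): 10−15=-5≡21 → V
N(13): 13−15=-2≡24 → Y
K(10): 10−15=-5≡21 → V
K(10): 10−15=-5≡21 → V
C(2): 2−15=-13≡13 → N
V(21): 21−15=6 → G
M(12): 12−15=-3≡23 → X
Y(24): 24−15=9 → J
D(3): 3−15=-12≡14 → O
H(7): 7−15=-8≡18 → S
N(13): 13−15=-2≡24 → Y
Z(25): 25−15=10 → K
G(6): 6−15=-9≡17 → R

BVYVVNGXJOSYKR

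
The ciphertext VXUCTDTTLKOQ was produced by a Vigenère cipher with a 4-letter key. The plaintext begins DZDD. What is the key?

Subtract each crib letter from the matching ciphertext letter (mod 26):
V(21)−D(3)=18 → S
X(23)−Z(25)=-2≡24 → Y
U(20)−D(3)=17 → R
C(2)−D(3)=-1≡25 → Z

SYRZ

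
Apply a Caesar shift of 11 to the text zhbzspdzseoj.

ksmkdaokdpzu

z(25): 25+11=36≡10 → k
h(7): 7+11=18 → s
b(1): 1+11=12 → m
z(25): 25+11=36≡10 → k
s(18): 18+11=29≡3 → d
p(15): 15+11=26≡0 → a
d(3): 3+11=14 → o
z(25): 25+11=36≡10 → k
s(18): 18+11=29≡3 → d
e(4): 4+11=15 → p
o(14): 14+11=25 → z
j(9): 9+11=20 → u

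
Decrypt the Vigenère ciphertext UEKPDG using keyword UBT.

Repeat the key across the ciphertext: UBTUBT
U(20)−U(20): 0 → A
E(4)−B(1): 3 → D
K(10)−T(19): -9≡17 → R
P(15)−U(20): -5≡21 → V
D(3)−B(1): 2 → C
G(6)−T(19): -13≡13 → N

ADRVCN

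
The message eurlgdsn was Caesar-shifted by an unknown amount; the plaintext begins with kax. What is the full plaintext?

kaxrmjyt

From the crib: e(4)−k(10)=-6≡20, so the shift is 20.
Subtract 20 from each ciphertext letter:
e(4): 4−20=-16≡10 → k
u(20): 20−20=0 → a
r(17): 17−20=-3≡23 → x
l(11): 11−20=-9≡17 → r
g(6): 6−20=-14≡12 → m
d(3): 3−20=-17≡9 → j
s(18): 18−20=-2≡24 → y
n(13): 13−20=-7≡19 → t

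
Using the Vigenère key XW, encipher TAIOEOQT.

QWFKBKNP

Repeat the key across the message: XWXWXWXW
T(19)+X(23): 42≡16 → Q
A(0)+W(22): 22 → W
I(8)+X(23): 31≡5 → F
O(14)+W(22): 36≡10 → K
E(4)+X(23): 27≡1 → B
O(14)+W(22): 36≡10 → K
Q(16)+X(23): 39≡13 → N
T(19)+W(22): 41≡15 → P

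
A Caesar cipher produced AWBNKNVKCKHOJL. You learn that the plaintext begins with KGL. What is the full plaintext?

From the crib: A(0)−K(10)=-10≡16, so the shift is 16.
Subtract 16 from each ciphertext letter:
A(0): 0−16=-16≡10 → K
W(22): 22−16=6 → G
B(1): 1−16=-15≡11 → L
N(13): 13−16=-3≡23 → X
K(10): 10−16=-6≡20 → U
N(13): 13−16=-3≡23 → X
V(21): 21−16=5 → F
K(10): 10−16=-6≡20 → U
C(2): 2−16=-14≡12 → M
K(10): 10−16=-6≡20 → U
H(7): 7−16=-9≡17 → R
O(14): 14−16=-2≡24 → Y
J(9): 9−16=-7≡19 → T
L(11): 11−16=-5≡21 → V

KGLXUXFUMURYTV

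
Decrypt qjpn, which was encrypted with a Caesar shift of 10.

gzfd

q(16): 16−10=6 → g
j(9): 9−10=-1≡25 → z
p(15): 15−10=5 → f
n(13): 13−10=3 → d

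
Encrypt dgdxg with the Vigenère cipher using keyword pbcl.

shfiv

Repeat the key across the message: pbclp
d(3)+p(15): 18 → s
g(6)+b(1): 7 → h
d(3)+c(2): 5 → f
x(23)+l(11): 34≡8 → i
g(6)+p(15): 21 → v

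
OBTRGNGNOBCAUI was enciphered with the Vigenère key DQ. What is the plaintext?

LLQBDXDXLLZKRS

Repeat the key across the ciphertext: DQDQDQDQDQDQDQ
O(14)−D(3): 11 → L
B(1)−Q(16): -15≡11 → L
T(19)−D(3): 16 → Q
R(17)−Q(16): 1 → B
G(6)−D(3): 3 → D
N(13)−Q(16): -3≡23 → X
G(6)−D(3): 3 → D
N(13)−Q(16): -3≡23 → X
O(14)−D(3): 11 → L
B(1)−Q(16): -15≡11 → L
C(2)−D(3): -1≡25 → Z
A(0)−Q(16): -16≡10 → K
U(20)−D(3): 17 → R
I(8)−Q(16): -8≡18 → S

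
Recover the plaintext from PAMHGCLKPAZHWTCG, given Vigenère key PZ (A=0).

ABXIRDWLABKIHUNH

Repeat the key across the ciphertext: PZPZPZPZPZPZPZPZ
P(15)−P(15): 0 → A
A(0)−Z(25): -25≡1 → B
M(12)−P(15): -3≡23 → X
H(7)−Z(25): -18≡8 → I
G(6)−P(15): -9≡17 → R
C(2)−Z(25): -23≡3 → D
L(11)−P(15): -4≡22 → W
K(10)−Z(25): -15≡11 → L
P(15)−P(15): 0 → A
A(0)−Z(25): -25≡1 → B
Z(25)−P(15): 10 → K
H(7)−Z(25): -18≡8 → I
W(22)−P(15): 7 → H
T(19)−Z(25): -6≡20 → U
C(2)−P(15): -13≡13 → N
G(6)−Z(25): -19≡7 → H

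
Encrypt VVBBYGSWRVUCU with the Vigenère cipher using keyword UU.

Repeat the key across the message: UUUUUUUUUUUUU
V(21)+U(20): 41≡15 → P
V(21)+U(20): 41≡15 → P
B(1)+U(20): 21 → V
B(1)+U(20): 21 → V
Y(24)+U(20): 44≡18 → S
G(6)+U(20): 26≡0 → A
S(18)+U(20): 38≡12 → M
W(22)+U(20): 42≡16 → Q
R(17)+U(20): 37≡11 → L
V(21)+U(20): 41≡15 → P
U(20)+U(20): 40≡14 → O
C(2)+U(20): 22 → W
U(20)+U(20): 40≡14 → O

PPVVSAMQLPOWO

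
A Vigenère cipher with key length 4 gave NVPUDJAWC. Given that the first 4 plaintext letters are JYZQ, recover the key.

Subtract each crib letter from the matching ciphertext letter (mod 26):
N(13)−J(9)=4 → E
V(21)−Y(24)=-3≡23 → X
P(15)−Z(25)=-10≡16 → Q
U(20)−Q(16)=4 → E

EXQE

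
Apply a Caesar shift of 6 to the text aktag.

a(0): 0+6=6 → g
k(10): 10+6=16 → q
t(19): 19+6=25 → z
a(0): 0+6=6 → g
g(6): 6+6=12 → m

gqzgm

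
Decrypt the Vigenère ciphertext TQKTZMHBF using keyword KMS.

JESJNUXPN

Repeat the key across the ciphertext: KMSKMSKMS
T(19)−K(10): 9 → J
Q(16)−M(12): 4 → E
K(10)−S(18): -8≡18 → S
T(19)−K(10): 9 → J
Z(25)−M(12): 13 → N
M(12)−S(18): -6≡20 → U
H(7)−K(10): -3≡23 → X
B(1)−M(12): -11≡15 → P
F(5)−S(18): -13≡13 → N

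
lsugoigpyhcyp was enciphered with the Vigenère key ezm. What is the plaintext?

Repeat the key across the ciphertext: ezmezmezmezme
l(11)−e(4): 7 → h
s(18)−z(25): -7≡19 → t
u(20)−m(12): 8 → i
g(6)−e(4): 2 → c
o(14)−z(25): -11≡15 → p
i(8)−m(12): -4≡22 → w
g(6)−e(4): 2 → c
p(15)−z(25): -10≡16 → q
y(24)−m(12): 12 → m
h(7)−e(4): 3 → d
c(2)−z(25): -23≡3 → d
y(24)−m(12): 12 → m
p(15)−e(4): 11 → l

hticpwcqmddml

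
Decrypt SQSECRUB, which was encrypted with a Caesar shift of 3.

PNPBZORY

S(18): 18−3=15 → P
Q(16): 16−3=13 → N
S(18): 18−3=15 → P
E(4): 4−3=1 → B
C(2): 2−3=-1≡25 → Z
R(17): 17−3=14 → O
U(20): 20−3=17 → R
B(1): 1−3=-2≡24 → Y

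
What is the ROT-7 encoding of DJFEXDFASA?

KQMLEKMHZH

D(3): 3+7=10 → K
J(9): 9+7=16 → Q
F(5): 5+7=12 → M
E(4): 4+7=11 → L
X(23): 23+7=30≡4 → E
D(3): 3+7=10 → K
F(5): 5+7=12 → M
A(0): 0+7=7 → H
S(18): 18+7=25 → Z
A(0): 0+7=7 → H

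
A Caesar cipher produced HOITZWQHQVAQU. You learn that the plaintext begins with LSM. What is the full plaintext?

From the crib: H(7)−L(11)=-4≡22, so the shift is 22.
Subtract 22 from each ciphertext letter:
H(7): 7−22=-15≡11 → L
O(14): 14−22=-8≡18 → S
I(8): 8−22=-14≡12 → M
T(19): 19−22=-3≡23 → X
Z(25): 25−22=3 → D
W(22): 22−22=0 → A
Q(16): 16−22=-6≡20 → U
H(7): 7−22=-15≡11 → L
Q(16): 16−22=-6≡20 → U
V(21): 21−22=-1≡25 → Z
A(0): 0−22=-22≡4 → E
Q(16): 16−22=-6≡20 → U
U(20): 20−22=-2≡24 → Y

LSMXDAULUZEUY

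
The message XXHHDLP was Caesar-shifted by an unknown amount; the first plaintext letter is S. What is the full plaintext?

From the crib: X(23)−S(18)=5, so the shift is 5.
Subtract 5 from each ciphertext letter:
X(23): 23−5=18 → S
X(23): 23−5=18 → S
H(7): 7−5=2 → C
H(7): 7−5=2 → C
D(3): 3−5=-2≡24 → Y
L(11): 11−5=6 → G
P(15): 15−5=10 → K

SSCCYGK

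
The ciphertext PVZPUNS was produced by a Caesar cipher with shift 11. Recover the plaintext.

EKOEJCH

P(15): 15−11=4 → E
V(21): 21−11=10 → K
Z(25): 25−11=14 → O
P(15): 15−11=4 → E
U(20): 20−11=9 → J
N(13): 13−11=2 → C
S(18): 18−11=7 → H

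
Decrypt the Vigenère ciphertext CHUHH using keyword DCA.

Repeat the key across the ciphertext: DCADC
C(2)−D(3): -1≡25 → Z
H(7)−C(2): 5 → F
U(20)−A(0): 20 → U
H(7)−D(3): 4 → E
H(7)−C(2): 5 → F

ZFUEF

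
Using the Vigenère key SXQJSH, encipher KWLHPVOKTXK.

Repeat the key across the message: SXQJSHSXQJS
K(10)+S(18): 28≡2 → C
W(22)+X(23): 45≡19 → T
L(11)+Q(16): 27≡1 → B
H(7)+J(9): 16 → Q
P(15)+S(18): 33≡7 → H
V(21)+H(7): 28≡2 → C
O(14)+S(18): 32≡6 → G
K(10)+X(23): 33≡7 → H
T(19)+Q(16): 35≡9 → J
X(23)+J(9): 32≡6 → G
K(10)+S(18): 28≡2 → C

CTBQHCGHJGC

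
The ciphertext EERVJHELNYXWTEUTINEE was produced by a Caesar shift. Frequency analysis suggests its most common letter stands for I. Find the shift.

The most frequent ciphertext letter is E (appears 6 times).
E is position 4; I is position 8.
Shift = -4≡22.

22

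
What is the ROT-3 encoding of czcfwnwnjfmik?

c(2): 2+3=5 → f
z(25): 25+3=28≡2 → c
c(2): 2+3=5 → f
f(5): 5+3=8 → i
w(22): 22+3=25 → z
n(13): 13+3=16 → q
w(22): 22+3=25 → z
n(13): 13+3=16 → q
j(9): 9+3=12 → m
f(5): 5+3=8 → i
m(12): 12+3=15 → p
i(8): 8+3=11 → l
k(10): 10+3=13 → n

fcfizqzqmipln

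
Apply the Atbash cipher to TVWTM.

GEDGN

T(19) → G(6)
V(21) → E(4)
W(22) → D(3)
T(19) → G(6)
M(12) → N(13)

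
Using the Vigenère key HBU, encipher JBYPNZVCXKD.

QCSWOTCDRRE

Repeat the key across the message: HBUHBUHBUHB
J(9)+H(7): 16 → Q
B(1)+B(1): 2 → C
Y(24)+U(20): 44≡18 → S
P(15)+H(7): 22 → W
N(13)+B(1): 14 → O
Z(25)+U(20): 45≡19 → T
V(21)+H(7): 28≡2 → C
C(2)+B(1): 3 → D
X(23)+U(20): 43≡17 → R
K(10)+H(7): 17 → R
D(3)+B(1): 4 → E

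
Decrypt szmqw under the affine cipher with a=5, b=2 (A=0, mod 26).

The inverse of 5 mod 26 is 21, since 5·21=105≡1. Apply D(y)=21·(y−2) mod 26:
s(18): 21·(18−2)=336≡24 → y
z(25): 21·(25−2)=483≡15 → p
m(12): 21·(12−2)=210≡2 → c
q(16): 21·(16−2)=294≡8 → i
w(22): 21·(22−2)=420≡4 → e

ypcie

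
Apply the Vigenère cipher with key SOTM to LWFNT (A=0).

Repeat the key across the message: SOTMS
L(11)+S(18): 29≡3 → D
W(22)+O(14): 36≡10 → K
F(5)+T(19): 24 → Y
N(13)+M(12): 25 → Z
T(19)+S(18): 37≡11 → L

DKYZL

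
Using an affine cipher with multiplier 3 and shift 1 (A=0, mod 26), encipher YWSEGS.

VPDNTD

Y(24): 3·24+1=73≡21 → V
W(22): 3·22+1=67≡15 → P
S(18): 3·18+1=55≡3 → D
E(4): 3·4+1=13 → N
G(6): 3·6+1=19 → T
S(18): 3·18+1=55≡3 → D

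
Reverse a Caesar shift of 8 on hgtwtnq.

h(7): 7−8=-1≡25 → z
g(6): 6−8=-2≡24 → y
t(19): 19−8=11 → l
w(22): 22−8=14 → o
t(19): 19−8=11 → l
n(13): 13−8=5 → f
q(16): 16−8=8 → i

zylolfi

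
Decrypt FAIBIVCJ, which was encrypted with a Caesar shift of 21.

KFNGNAHO

F(5): 5−21=-16≡10 → K
A(0): 0−21=-21≡5 → F
I(8): 8−21=-13≡13 → N
B(1): 1−21=-20≡6 → G
I(8): 8−21=-13≡13 → N
V(21): 21−21=0 → A
C(2): 2−21=-19≡7 → H
J(9): 9−21=-12≡14 → O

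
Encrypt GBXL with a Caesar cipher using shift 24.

EZVJ

G(6): 6+24=30≡4 → E
B(1): 1+24=25 → Z
X(23): 23+24=47≡21 → V
L(11): 11+24=35≡9 → J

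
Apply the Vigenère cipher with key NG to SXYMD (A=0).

FDLSQ

Repeat the key across the message: NGNGN
S(18)+N(13): 31≡5 → F
X(23)+G(6): 29≡3 → D
Y(24)+N(13): 37≡11 → L
M(12)+G(6): 18 → S
D(3)+N(13): 16 → Q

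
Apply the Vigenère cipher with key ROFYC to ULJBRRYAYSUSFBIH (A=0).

Repeat the key across the message: ROFYCROFYCROFYCR
U(20)+R(17): 37≡11 → L
L(11)+O(14): 25 → Z
J(9)+F(5): 14 → O
B(1)+Y(24): 25 → Z
R(17)+C(2): 19 → T
R(17)+R(17): 34≡8 → I
Y(24)+O(14): 38≡12 → M
A(0)+F(5): 5 → F
Y(24)+Y(24): 48≡22 → W
S(18)+C(2): 20 → U
U(20)+R(17): 37≡11 → L
S(18)+O(14): 32≡6 → G
F(5)+F(5): 10 → K
B(1)+Y(24): 25 → Z
I(8)+C(2): 10 → K
H(7)+R(17): 24 → Y

LZOZTIMFWULGKZKY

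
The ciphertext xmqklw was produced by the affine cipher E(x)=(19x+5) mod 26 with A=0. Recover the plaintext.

The inverse of 19 mod 26 is 11, since 19·11=209≡1. Apply D(y)=11·(y−5) mod 26:
x(23): 11·(23−5)=198≡16 → q
m(12): 11·(12−5)=77≡25 → z
q(16): 11·(16−5)=121≡17 → r
k(10): 11·(10−5)=55≡3 → d
l(11): 11·(11−5)=66≡14 → o
w(22): 11·(22−5)=187≡5 → f

qzrdof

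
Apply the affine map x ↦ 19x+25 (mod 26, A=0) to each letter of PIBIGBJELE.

YVSVJSOXAX

P(15): 19·15+25=310≡24 → Y
I(8): 19·8+25=177≡21 → V
B(1): 19·1+25=44≡18 → S
I(8): 19·8+25=177≡21 → V
G(6): 19·6+25=139≡9 → J
B(1): 19·1+25=44≡18 → S
J(9): 19·9+25=196≡14 → O
E(4): 19·4+25=101≡23 → X
L(11): 19·11+25=234≡0 → A
E(4): 19·4+25=101≡23 → X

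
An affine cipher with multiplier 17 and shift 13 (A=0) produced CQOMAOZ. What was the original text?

The inverse of 17 mod 26 is 23, since 17·23=391≡1. Apply D(y)=23·(y−13) mod 26:
C(2): 23·(2−13)=-253≡7 → H
Q(16): 23·(16−13)=69≡17 → R
O(14): 23·(14−13)=23 → X
M(12): 23·(12−13)=-23≡3 → D
A(0): 23·(0−13)=-299≡13 → N
O(14): 23·(14−13)=23 → X
Z(25): 23·(25−13)=276≡16 → Q

HRXDNXQ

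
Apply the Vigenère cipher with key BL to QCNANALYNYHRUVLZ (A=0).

RNOLOLMJOJICVGMK

Repeat the key across the message: BLBLBLBLBLBLBLBL
Q(16)+B(1): 17 → R
C(2)+L(11): 13 → N
N(13)+B(1): 14 → O
A(0)+L(11): 11 → L
N(13)+B(1): 14 → O
A(0)+L(11): 11 → L
L(11)+B(1): 12 → M
Y(24)+L(11): 35≡9 → J
N(13)+B(1): 14 → O
Y(24)+L(11): 35≡9 → J
H(7)+B(1): 8 → I
R(17)+L(11): 28≡2 → C
U(20)+B(1): 21 → V
V(21)+L(11): 32≡6 → G
L(11)+B(1): 12 → M
Z(25)+L(11): 36≡10 → K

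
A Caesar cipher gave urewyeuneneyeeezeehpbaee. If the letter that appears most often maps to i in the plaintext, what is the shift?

22

The most frequent ciphertext letter is e (appears 11 times).
e is position 4; i is position 8.
Shift = -4≡22.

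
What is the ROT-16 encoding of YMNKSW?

OCDAIM

Y(24): 24+16=40≡14 → O
M(12): 12+16=28≡2 → C
N(13): 13+16=29≡3 → D
K(10): 10+16=26≡0 → A
S(18): 18+16=34≡8 → I
W(22): 22+16=38≡12 → M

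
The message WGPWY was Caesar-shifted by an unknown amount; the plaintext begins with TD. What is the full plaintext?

From the crib: W(22)−T(19)=3, so the shift is 3.
Subtract 3 from each ciphertext letter:
W(22): 22−3=19 → T
G(6): 6−3=3 → D
P(15): 15−3=12 → M
W(22): 22−3=19 → T
Y(24): 24−3=21 → V

TDMTV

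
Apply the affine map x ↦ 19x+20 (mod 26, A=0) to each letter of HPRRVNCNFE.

XTFFDHGHLS

H(7): 19·7+20=153≡23 → X
P(15): 19·15+20=305≡19 → T
R(17): 19·17+20=343≡5 → F
R(17): 19·17+20=343≡5 → F
V(21): 19·21+20=419≡3 → D
N(13): 19·13+20=267≡7 → H
C(2): 19·2+20=58≡6 → G
N(13): 19·13+20=267≡7 → H
F(5): 19·5+20=115≡11 → L
E(4): 19·4+20=96≡18 → S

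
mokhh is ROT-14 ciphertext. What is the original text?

yawtt

m(12): 12−14=-2≡24 → y
o(14): 14−14=0 → a
k(10): 10−14=-4≡22 → w
h(7): 7−14=-7≡19 → t
h(7): 7−14=-7≡19 → t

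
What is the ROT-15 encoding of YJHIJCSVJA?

NYWXYRHKYP

Y(24): 24+15=39≡13 → N
J(9): 9+15=24 → Y
H(7): 7+15=22 → W
I(8): 8+15=23 → X
J(9): 9+15=24 → Y
C(2): 2+15=17 → R
S(18): 18+15=33≡7 → H
V(21): 21+15=36≡10 → K
J(9): 9+15=24 → Y
A(0): 0+15=15 → P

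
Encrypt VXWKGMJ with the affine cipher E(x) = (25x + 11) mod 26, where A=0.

V(21): 25·21+11=536≡16 → Q
X(23): 25·23+11=586≡14 → O
W(22): 25·22+11=561≡15 → P
K(10): 25·10+11=261≡1 → B
G(6): 25·6+11=161≡5 → F
M(12): 25·12+11=311≡25 → Z
J(9): 25·9+11=236≡2 → C

QOPBFZC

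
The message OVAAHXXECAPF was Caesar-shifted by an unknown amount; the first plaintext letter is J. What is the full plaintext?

JQVVCSSZXVKA

From the crib: O(14)−J(9)=5, so the shift is 5.
Subtract 5 from each ciphertext letter:
O(14): 14−5=9 → J
V(21): 21−5=16 → Q
A(0): 0−5=-5≡21 → V
A(0): 0−5=-5≡21 → V
H(7): 7−5=2 → C
X(23): 23−5=18 → S
X(23): 23−5=18 → S
E(4): 4−5=-1≡25 → Z
C(2): 2−5=-3≡23 → X
A(0): 0−5=-5≡21 → V
P(15): 15−5=10 → K
F(5): 5−5=0 → A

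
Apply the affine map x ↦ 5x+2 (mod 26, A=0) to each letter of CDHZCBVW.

MRLXMHDI

C(2): 5·2+2=12 → M
D(3): 5·3+2=17 → R
H(7): 5·7+2=37≡11 → L
Z(25): 5·25+2=127≡23 → X
C(2): 5·2+2=12 → M
B(1): 5·1+2=7 → H
V(21): 5·21+2=107≡3 → D
W(22): 5·22+2=112≡8 → I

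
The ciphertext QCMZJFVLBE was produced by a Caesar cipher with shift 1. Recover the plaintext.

Q(16): 16−1=15 → P
C(2): 2−1=1 → B
M(12): 12−1=11 → L
Z(25): 25−1=24 → Y
J(9): 9−1=8 → I
F(5): 5−1=4 → E
V(21): 21−1=20 → U
L(11): 11−1=10 → K
B(1): 1−1=0 → A
E(4): 4−1=3 → D

PBLYIEUKAD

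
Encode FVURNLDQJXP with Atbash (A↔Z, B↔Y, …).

UEFIMOWJQCK

F(5) → U(20)
V(21) → E(4)
U(20) → F(5)
R(17) → I(8)
N(13) → M(12)
L(11) → O(14)
D(3) → W(22)
Q(16) → J(9)
J(9) → Q(16)
X(23) → C(2)
P(15) → K(10)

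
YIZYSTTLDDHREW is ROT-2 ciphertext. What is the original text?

Y(24): 24−2=22 → W
I(8): 8−2=6 → G
Z(25): 25−2=23 → X
Y(24): 24−2=22 → W
S(18): 18−2=16 → Q
T(19): 19−2=17 → R
T(19): 19−2=17 → R
L(11): 11−2=9 → J
D(3): 3−2=1 → B
D(3): 3−2=1 → B
H(7): 7−2=5 → F
R(17): 17−2=15 → P
E(4): 4−2=2 → C
W(22): 22−2=20 → U

WGXWQRRJBBFPCU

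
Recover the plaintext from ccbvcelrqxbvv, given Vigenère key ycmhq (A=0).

Repeat the key across the ciphertext: ycmhqycmhqycm
c(2)−y(24): -22≡4 → e
c(2)−c(2): 0 → a
b(1)−m(12): -11≡15 → p
v(21)−h(7): 14 → o
c(2)−q(16): -14≡12 → m
e(4)−y(24): -20≡6 → g
l(11)−c(2): 9 → j
r(17)−m(12): 5 → f
q(16)−h(7): 9 → j
x(23)−q(16): 7 → h
b(1)−y(24): -23≡3 → d
v(21)−c(2): 19 → t
v(21)−m(12): 9 → j

eapomgjfjhdtj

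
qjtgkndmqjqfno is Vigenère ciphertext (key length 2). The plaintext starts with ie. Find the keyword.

if

Subtract each crib letter from the matching ciphertext letter (mod 26):
q(16)−i(8)=8 → i
j(9)−e(4)=5 → f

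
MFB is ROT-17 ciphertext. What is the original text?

VOK

M(12): 12−17=-5≡21 → V
F(5): 5−17=-12≡14 → O
B(1): 1−17=-16≡10 → K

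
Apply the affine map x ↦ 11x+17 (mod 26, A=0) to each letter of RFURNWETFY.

R(17): 11·17+17=204≡22 → W
F(5): 11·5+17=72≡20 → U
U(20): 11·20+17=237≡3 → D
R(17): 11·17+17=204≡22 → W
N(13): 11·13+17=160≡4 → E
W(22): 11·22+17=259≡25 → Z
E(4): 11·4+17=61≡9 → J
T(19): 11·19+17=226≡18 → S
F(5): 11·5+17=72≡20 → U
Y(24): 11·24+17=281≡21 → V

WUDWEZJSUV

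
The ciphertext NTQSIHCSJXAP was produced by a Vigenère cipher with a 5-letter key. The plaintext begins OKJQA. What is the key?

Subtract each crib letter from the matching ciphertext letter (mod 26):
N(13)−O(14)=-1≡25 → Z
T(19)−K(10)=9 → J
Q(16)−J(9)=7 → H
S(18)−Q(16)=2 → C
I(8)−A(0)=8 → I

ZJHCI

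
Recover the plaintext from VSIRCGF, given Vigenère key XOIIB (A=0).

YEAJBJR

Repeat the key across the ciphertext: XOIIBXO
V(21)−X(23): -2≡24 → Y
S(18)−O(14): 4 → E
I(8)−I(8): 0 → A
R(17)−I(8): 9 → J
C(2)−B(1): 1 → B
G(6)−X(23): -17≡9 → J
F(5)−O(14): -9≡17 → R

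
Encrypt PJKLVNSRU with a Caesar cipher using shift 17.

GABCMEJIL

P(15): 15+17=32≡6 → G
J(9): 9+17=26≡0 → A
K(10): 10+17=27≡1 → B
L(11): 11+17=28≡2 → C
V(21): 21+17=38≡12 → M
N(13): 13+17=30≡4 → E
S(18): 18+17=35≡9 → J
R(17): 17+17=34≡8 → I
U(20): 20+17=37≡11 → L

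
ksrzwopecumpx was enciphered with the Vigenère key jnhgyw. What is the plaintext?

bfktysgrvooto

Repeat the key across the ciphertext: jnhgywjnhgywj
k(10)−j(9): 1 → b
s(18)−n(13): 5 → f
r(17)−h(7): 10 → k
z(25)−g(6): 19 → t
w(22)−y(24): -2≡24 → y
o(14)−w(22): -8≡18 → s
p(15)−j(9): 6 → g
e(4)−n(13): -9≡17 → r
c(2)−h(7): -5≡21 → v
u(20)−g(6): 14 → o
m(12)−y(24): -12≡14 → o
p(15)−w(22): -7≡19 → t
x(23)−j(9): 14 → o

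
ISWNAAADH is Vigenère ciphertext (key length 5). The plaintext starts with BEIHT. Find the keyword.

HOOGH

Subtract each crib letter from the matching ciphertext letter (mod 26):
I(8)−B(1)=7 → H
S(18)−E(4)=14 → O
W(22)−I(8)=14 → O
N(13)−H(7)=6 → G
A(0)−T(19)=-19≡7 → H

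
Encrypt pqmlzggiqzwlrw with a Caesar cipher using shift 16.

fgcbpwwygpmbhm

p(15): 15+16=31≡5 → f
q(16): 16+16=32≡6 → g
m(12): 12+16=28≡2 → c
l(11): 11+16=27≡1 → b
z(25): 25+16=41≡15 → p
g(6): 6+16=22 → w
g(6): 6+16=22 → w
i(8): 8+16=24 → y
q(16): 16+16=32≡6 → g
z(25): 25+16=41≡15 → p
w(22): 22+16=38≡12 → m
l(11): 11+16=27≡1 → b
r(17): 17+16=33≡7 → h
w(22): 22+16=38≡12 → m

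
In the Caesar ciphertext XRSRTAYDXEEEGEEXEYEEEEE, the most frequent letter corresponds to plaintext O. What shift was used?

16

The most frequent ciphertext letter is E (appears 11 times).
E is position 4; O is position 14.
Shift = -10≡16.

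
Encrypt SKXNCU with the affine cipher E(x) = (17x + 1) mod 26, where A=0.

VPCOJD

S(18): 17·18+1=307≡21 → V
K(10): 17·10+1=171≡15 → P
X(23): 17·23+1=392≡2 → C
N(13): 17·13+1=222≡14 → O
C(2): 17·2+1=35≡9 → J
U(20): 17·20+1=341≡3 → D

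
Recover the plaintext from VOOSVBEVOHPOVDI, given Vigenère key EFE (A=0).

RJKOQXAQKDKKRYE

Repeat the key across the ciphertext: EFEEFEEFEEFEEFE
V(21)−E(4): 17 → R
O(14)−F(5): 9 → J
O(14)−E(4): 10 → K
S(18)−E(4): 14 → O
V(21)−F(5): 16 → Q
B(1)−E(4): -3≡23 → X
E(4)−E(4): 0 → A
V(21)−F(5): 16 → Q
O(14)−E(4): 10 → K
H(7)−E(4): 3 → D
P(15)−F(5): 10 → K
O(14)−E(4): 10 → K
V(21)−E(4): 17 → R
D(3)−F(5): -2≡24 → Y
I(8)−E(4): 4 → E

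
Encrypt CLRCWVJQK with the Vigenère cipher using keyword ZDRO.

BOIQVYAEJ

Repeat the key across the message: ZDROZDROZ
C(2)+Z(25): 27≡1 → B
L(11)+D(3): 14 → O
R(17)+R(17): 34≡8 → I
C(2)+O(14): 16 → Q
W(22)+Z(25): 47≡21 → V
V(21)+D(3): 24 → Y
J(9)+R(17): 26≡0 → A
Q(16)+O(14): 30≡4 → E
K(10)+Z(25): 35≡9 → J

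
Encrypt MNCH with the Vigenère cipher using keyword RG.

Repeat the key across the message: RGRG
M(12)+R(17): 29≡3 → D
N(13)+G(6): 19 → T
C(2)+R(17): 19 → T
H(7)+G(6): 13 → N

DTTN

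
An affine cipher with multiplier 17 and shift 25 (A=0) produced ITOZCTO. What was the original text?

ZSHARSH

The inverse of 17 mod 26 is 23, since 17·23=391≡1. Apply D(y)=23·(y−25) mod 26:
I(8): 23·(8−25)=-391≡25 → Z
T(19): 23·(19−25)=-138≡18 → S
O(14): 23·(14−25)=-253≡7 → H
Z(25): 23·(25−25)=0 → A
C(2): 23·(2−25)=-529≡17 → R
T(19): 23·(19−25)=-138≡18 → S
O(14): 23·(14−25)=-253≡7 → H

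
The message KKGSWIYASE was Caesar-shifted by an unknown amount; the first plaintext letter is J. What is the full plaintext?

JJFRVHXZRD

From the crib: K(10)−J(9)=1, so the shift is 1.
Subtract 1 from each ciphertext letter:
K(10): 10−1=9 → J
K(10): 10−1=9 → J
G(6): 6−1=5 → F
S(18): 18−1=17 → R
W(22): 22−1=21 → V
I(8): 8−1=7 → H
Y(24): 24−1=23 → X
A(0): 0−1=-1≡25 → Z
S(18): 18−1=17 → R
E(4): 4−1=3 → D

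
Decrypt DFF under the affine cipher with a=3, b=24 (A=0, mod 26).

TLL

The inverse of 3 mod 26 is 9, since 3·9=27≡1. Apply D(y)=9·(y−24) mod 26:
D(3): 9·(3−24)=-189≡19 → T
F(5): 9·(5−24)=-171≡11 → L
F(5): 9·(5−24)=-171≡11 → L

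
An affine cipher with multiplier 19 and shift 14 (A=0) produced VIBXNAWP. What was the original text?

The inverse of 19 mod 26 is 11, since 19·11=209≡1. Apply D(y)=11·(y−14) mod 26:
V(21): 11·(21−14)=77≡25 → Z
I(8): 11·(8−14)=-66≡12 → M
B(1): 11·(1−14)=-143≡13 → N
X(23): 11·(23−14)=99≡21 → V
N(13): 11·(13−14)=-11≡15 → P
A(0): 11·(0−14)=-154≡2 → C
W(22): 11·(22−14)=88≡10 → K
P(15): 11·(15−14)=11 → L

ZMNVPCKL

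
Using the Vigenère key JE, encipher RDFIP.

AHOMY

Repeat the key across the message: JEJEJ
R(17)+J(9): 26≡0 → A
D(3)+E(4): 7 → H
F(5)+J(9): 14 → O
I(8)+E(4): 12 → M
P(15)+J(9): 24 → Y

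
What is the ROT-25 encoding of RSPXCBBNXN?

QROWBAAMWM

R(17): 17+25=42≡16 → Q
S(18): 18+25=43≡17 → R
P(15): 15+25=40≡14 → O
X(23): 23+25=48≡22 → W
C(2): 2+25=27≡1 → B
B(1): 1+25=26≡0 → A
B(1): 1+25=26≡0 → A
N(13): 13+25=38≡12 → M
X(23): 23+25=48≡22 → W
N(13): 13+25=38≡12 → M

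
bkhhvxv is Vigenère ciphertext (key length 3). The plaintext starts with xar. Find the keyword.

Subtract each crib letter from the matching ciphertext letter (mod 26):
b(1)−x(23)=-22≡4 → e
k(10)−a(0)=10 → k
h(7)−r(17)=-10≡16 → q

ekq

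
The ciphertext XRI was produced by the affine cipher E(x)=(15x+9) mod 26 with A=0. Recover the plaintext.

The inverse of 15 mod 26 is 7, since 15·7=105≡1. Apply D(y)=7·(y−9) mod 26:
X(23): 7·(23−9)=98≡20 → U
R(17): 7·(17−9)=56≡4 → E
I(8): 7·(8−9)=-7≡19 → T

UET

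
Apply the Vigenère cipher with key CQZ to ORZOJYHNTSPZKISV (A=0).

Repeat the key across the message: CQZCQZCQZCQZCQZC
O(14)+C(2): 16 → Q
R(17)+Q(16): 33≡7 → H
Z(25)+Z(25): 50≡24 → Y
O(14)+C(2): 16 → Q
J(9)+Q(16): 25 → Z
Y(24)+Z(25): 49≡23 → X
H(7)+C(2): 9 → J
N(13)+Q(16): 29≡3 → D
T(19)+Z(25): 44≡18 → S
S(18)+C(2): 20 → U
P(15)+Q(16): 31≡5 → F
Z(25)+Z(25): 50≡24 → Y
K(10)+C(2): 12 → M
I(8)+Q(16): 24 → Y
S(18)+Z(25): 43≡17 → R
V(21)+C(2): 23 → X

QHYQZXJDSUFYMYRX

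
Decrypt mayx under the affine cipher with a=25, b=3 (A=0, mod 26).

The inverse of 25 mod 26 is 25, since 25·25=625≡1. Apply D(y)=25·(y−3) mod 26:
m(12): 25·(12−3)=225≡17 → r
a(0): 25·(0−3)=-75≡3 → d
y(24): 25·(24−3)=525≡5 → f
x(23): 25·(23−3)=500≡6 → g

rdfg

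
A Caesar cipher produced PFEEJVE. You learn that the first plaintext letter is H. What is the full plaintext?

From the crib: P(15)−H(7)=8, so the shift is 8.
Subtract 8 from each ciphertext letter:
P(15): 15−8=7 → H
F(5): 5−8=-3≡23 → X
E(4): 4−8=-4≡22 → W
E(4): 4−8=-4≡22 → W
J(9): 9−8=1 → B
V(21): 21−8=13 → N
E(4): 4−8=-4≡22 → W

HXWWBNW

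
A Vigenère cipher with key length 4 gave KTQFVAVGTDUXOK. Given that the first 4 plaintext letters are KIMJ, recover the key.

Subtract each crib letter from the matching ciphertext letter (mod 26):
K(10)−K(10)=0 → A
T(19)−I(8)=11 → L
Q(16)−M(12)=4 → E
F(5)−J(9)=-4≡22 → W

ALEW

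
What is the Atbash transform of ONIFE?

O(14) → L(11)
N(13) → M(12)
I(8) → R(17)
F(5) → U(20)
E(4) → V(21)

LMRUV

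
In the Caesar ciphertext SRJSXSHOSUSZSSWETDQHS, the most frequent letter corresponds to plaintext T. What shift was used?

The most frequent ciphertext letter is S (appears 8 times).
S is position 18; T is position 19.
Shift = -1≡25.

25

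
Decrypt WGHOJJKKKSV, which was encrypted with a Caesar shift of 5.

W(22): 22−5=17 → R
G(6): 6−5=1 → B
H(7): 7−5=2 → C
O(14): 14−5=9 → J
J(9): 9−5=4 → E
J(9): 9−5=4 → E
K(10): 10−5=5 → F
K(10): 10−5=5 → F
K(10): 10−5=5 → F
S(18): 18−5=13 → N
V(21): 21−5=16 → Q

RBCJEEFFFNQ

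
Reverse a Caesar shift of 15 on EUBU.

E(4): 4−15=-11≡15 → P
U(20): 20−15=5 → F
B(1): 1−15=-14≡12 → M
U(20): 20−15=5 → F

PFMF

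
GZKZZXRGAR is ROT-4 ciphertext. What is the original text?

CVGVVTNCWN

G(6): 6−4=2 → C
Z(25): 25−4=21 → V
K(10): 10−4=6 → G
Z(25): 25−4=21 → V
Z(25): 25−4=21 → V
X(23): 23−4=19 → T
R(17): 17−4=13 → N
G(6): 6−4=2 → C
A(0): 0−4=-4≡22 → W
R(17): 17−4=13 → N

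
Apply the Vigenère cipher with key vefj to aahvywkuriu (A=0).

Repeat the key across the message: vefjvefjvef
a(0)+v(21): 21 → v
a(0)+e(4): 4 → e
h(7)+f(5): 12 → m
v(21)+j(9): 30≡4 → e
y(24)+v(21): 45≡19 → t
w(22)+e(4): 26≡0 → a
k(10)+f(5): 15 → p
u(20)+j(9): 29≡3 → d
r(17)+v(21): 38≡12 → m
i(8)+e(4): 12 → m
u(20)+f(5): 25 → z

vemetapdmmz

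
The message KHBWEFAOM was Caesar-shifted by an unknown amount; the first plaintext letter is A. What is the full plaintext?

From the crib: K(10)−A(0)=10, so the shift is 10.
Subtract 10 from each ciphertext letter:
K(10): 10−10=0 → A
H(7): 7−10=-3≡23 → X
B(1): 1−10=-9≡17 → R
W(22): 22−10=12 → M
E(4): 4−10=-6≡20 → U
F(5): 5−10=-5≡21 → V
A(0): 0−10=-10≡16 → Q
O(14): 14−10=4 → E
M(12): 12−10=2 → C

AXRMUVQEC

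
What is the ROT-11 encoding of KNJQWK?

VYUBHV

K(10): 10+11=21 → V
N(13): 13+11=24 → Y
J(9): 9+11=20 → U
Q(16): 16+11=27≡1 → B
W(22): 22+11=33≡7 → H
K(10): 10+11=21 → V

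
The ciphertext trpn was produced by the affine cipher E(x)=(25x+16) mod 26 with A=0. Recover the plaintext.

The inverse of 25 mod 26 is 25, since 25·25=625≡1. Apply D(y)=25·(y−16) mod 26:
t(19): 25·(19−16)=75≡23 → x
r(17): 25·(17−16)=25 → z
p(15): 25·(15−16)=-25≡1 → b
n(13): 25·(13−16)=-75≡3 → d

xzbd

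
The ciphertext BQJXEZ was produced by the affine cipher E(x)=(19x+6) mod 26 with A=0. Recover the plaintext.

The inverse of 19 mod 26 is 11, since 19·11=209≡1. Apply D(y)=11·(y−6) mod 26:
B(1): 11·(1−6)=-55≡23 → X
Q(16): 11·(16−6)=110≡6 → G
J(9): 11·(9−6)=33≡7 → H
X(23): 11·(23−6)=187≡5 → F
E(4): 11·(4−6)=-22≡4 → E
Z(25): 11·(25−6)=209≡1 → B

XGHFEB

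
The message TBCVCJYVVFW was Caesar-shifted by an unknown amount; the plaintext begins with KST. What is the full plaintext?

KSTMTAPMMWN

From the crib: T(19)−K(10)=9, so the shift is 9.
Subtract 9 from each ciphertext letter:
T(19): 19−9=10 → K
B(1): 1−9=-8≡18 → S
C(2): 2−9=-7≡19 → T
V(21): 21−9=12 → M
C(2): 2−9=-7≡19 → T
J(9): 9−9=0 → A
Y(24): 24−9=15 → P
V(21): 21−9=12 → M
V(21): 21−9=12 → M
F(5): 5−9=-4≡22 → W
W(22): 22−9=13 → N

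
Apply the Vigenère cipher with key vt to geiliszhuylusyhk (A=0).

Repeat the key across the message: vtvtvtvtvtvtvtvt
g(6)+v(21): 27≡1 → b
e(4)+t(19): 23 → x
i(8)+v(21): 29≡3 → d
l(11)+t(19): 30≡4 → e
i(8)+v(21): 29≡3 → d
s(18)+t(19): 37≡11 → l
z(25)+v(21): 46≡20 → u
h(7)+t(19): 26≡0 → a
u(20)+v(21): 41≡15 → p
y(24)+t(19): 43≡17 → r
l(11)+v(21): 32≡6 → g
u(20)+t(19): 39≡13 → n
s(18)+v(21): 39≡13 → n
y(24)+t(19): 43≡17 → r
h(7)+v(21): 28≡2 → c
k(10)+t(19): 29≡3 → d

bxdedluaprgnnrcd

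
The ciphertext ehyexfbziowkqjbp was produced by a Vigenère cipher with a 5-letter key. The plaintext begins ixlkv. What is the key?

Subtract each crib letter from the matching ciphertext letter (mod 26):
e(4)−i(8)=-4≡22 → w
h(7)−x(23)=-16≡10 → k
y(24)−l(11)=13 → n
e(4)−k(10)=-6≡20 → u
x(23)−v(21)=2 → c

wknuc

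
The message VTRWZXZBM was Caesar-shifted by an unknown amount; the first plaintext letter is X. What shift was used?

From the crib: V(21)−X(23)=-2≡24, so the shift is 24.

24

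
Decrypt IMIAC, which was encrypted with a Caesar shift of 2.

GKGYA

I(8): 8−2=6 → G
M(12): 12−2=10 → K
I(8): 8−2=6 → G
A(0): 0−2=-2≡24 → Y
C(2): 2−2=0 → A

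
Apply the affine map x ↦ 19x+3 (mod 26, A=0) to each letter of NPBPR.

N(13): 19·13+3=250≡16 → Q
P(15): 19·15+3=288≡2 → C
B(1): 19·1+3=22 → W
P(15): 19·15+3=288≡2 → C
R(17): 19·17+3=326≡14 → O

QCWCO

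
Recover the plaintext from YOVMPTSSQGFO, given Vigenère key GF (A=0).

SJPHJOMNKBZJ

Repeat the key across the ciphertext: GFGFGFGFGFGF
Y(24)−G(6): 18 → S
O(14)−F(5): 9 → J
V(21)−G(6): 15 → P
M(12)−F(5): 7 → H
P(15)−G(6): 9 → J
T(19)−F(5): 14 → O
S(18)−G(6): 12 → M
S(18)−F(5): 13 → N
Q(16)−G(6): 10 → K
G(6)−F(5): 1 → B
F(5)−G(6): -1≡25 → Z
O(14)−F(5): 9 → J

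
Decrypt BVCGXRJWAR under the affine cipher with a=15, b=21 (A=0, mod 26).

QAXZOYUHJY

The inverse of 15 mod 26 is 7, since 15·7=105≡1. Apply D(y)=7·(y−21) mod 26:
B(1): 7·(1−21)=-140≡16 → Q
V(21): 7·(21−21)=0 → A
C(2): 7·(2−21)=-133≡23 → X
G(6): 7·(6−21)=-105≡25 → Z
X(23): 7·(23−21)=14 → O
R(17): 7·(17−21)=-28≡24 → Y
J(9): 7·(9−21)=-84≡20 → U
W(22): 7·(22−21)=7 → H
A(0): 7·(0−21)=-147≡9 → J
R(17): 7·(17−21)=-28≡24 → Y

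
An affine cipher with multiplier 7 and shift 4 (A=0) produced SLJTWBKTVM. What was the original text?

The inverse of 7 mod 26 is 15, since 7·15=105≡1. Apply D(y)=15·(y−4) mod 26:
S(18): 15·(18−4)=210≡2 → C
L(11): 15·(11−4)=105≡1 → B
J(9): 15·(9−4)=75≡23 → X
T(19): 15·(19−4)=225≡17 → R
W(22): 15·(22−4)=270≡10 → K
B(1): 15·(1−4)=-45≡7 → H
K(10): 15·(10−4)=90≡12 → M
T(19): 15·(19−4)=225≡17 → R
V(21): 15·(21−4)=255≡21 → V
M(12): 15·(12−4)=120≡16 → Q

CBXRKHMRVQ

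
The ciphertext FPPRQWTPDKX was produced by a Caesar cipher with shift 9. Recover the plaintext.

WGGIHNKGUBO

F(5): 5−9=-4≡22 → W
P(15): 15−9=6 → G
P(15): 15−9=6 → G
R(17): 17−9=8 → I
Q(16): 16−9=7 → H
W(22): 22−9=13 → N
T(19): 19−9=10 → K
P(15): 15−9=6 → G
D(3): 3−9=-6≡20 → U
K(10): 10−9=1 → B
X(23): 23−9=14 → O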